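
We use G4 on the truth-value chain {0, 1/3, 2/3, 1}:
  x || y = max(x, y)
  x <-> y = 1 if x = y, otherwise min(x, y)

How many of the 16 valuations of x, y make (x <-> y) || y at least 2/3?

x = 0, y = 0 ↦ 1  ≥
x = 0, y = 1/3 ↦ 1/3  <
x = 0, y = 2/3 ↦ 2/3  ≥
x = 0, y = 1 ↦ 1  ≥
x = 1/3, y = 0 ↦ 0  <
x = 1/3, y = 1/3 ↦ 1  ≥
x = 1/3, y = 2/3 ↦ 2/3  ≥
x = 1/3, y = 1 ↦ 1  ≥
x = 2/3, y = 0 ↦ 0  <
x = 2/3, y = 1/3 ↦ 1/3  <
x = 2/3, y = 2/3 ↦ 1  ≥
x = 2/3, y = 1 ↦ 1  ≥
x = 1, y = 0 ↦ 0  <
x = 1, y = 1/3 ↦ 1/3  <
x = 1, y = 2/3 ↦ 2/3  ≥
x = 1, y = 1 ↦ 1  ≥
So 10 of the 16 assignments meet the threshold.

10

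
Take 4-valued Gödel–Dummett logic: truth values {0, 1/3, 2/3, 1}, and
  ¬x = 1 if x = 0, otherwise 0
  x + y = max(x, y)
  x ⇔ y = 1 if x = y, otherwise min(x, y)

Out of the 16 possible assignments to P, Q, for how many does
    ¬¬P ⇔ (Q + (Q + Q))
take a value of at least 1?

P = 0, Q = 0 ↦ 1  ≥
P = 0, Q = 1/3 ↦ 0  <
P = 0, Q = 2/3 ↦ 0  <
P = 0, Q = 1 ↦ 0  <
P = 1/3, Q = 0 ↦ 0  <
P = 1/3, Q = 1/3 ↦ 1/3  <
P = 1/3, Q = 2/3 ↦ 2/3  <
P = 1/3, Q = 1 ↦ 1  ≥
P = 2/3, Q = 0 ↦ 0  <
P = 2/3, Q = 1/3 ↦ 1/3  <
P = 2/3, Q = 2/3 ↦ 2/3  <
P = 2/3, Q = 1 ↦ 1  ≥
P = 1, Q = 0 ↦ 0  <
P = 1, Q = 1/3 ↦ 1/3  <
P = 1, Q = 2/3 ↦ 2/3  <
P = 1, Q = 1 ↦ 1  ≥
So 4 of the 16 assignments meet the threshold.

4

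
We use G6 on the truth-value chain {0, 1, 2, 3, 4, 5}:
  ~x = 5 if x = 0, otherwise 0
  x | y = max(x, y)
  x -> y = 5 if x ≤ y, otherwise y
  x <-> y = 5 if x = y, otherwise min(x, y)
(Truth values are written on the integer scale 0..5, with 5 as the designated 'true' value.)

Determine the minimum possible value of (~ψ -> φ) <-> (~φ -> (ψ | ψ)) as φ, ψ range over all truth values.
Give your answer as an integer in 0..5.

Take φ = 0, ψ = 1:
~ψ = ~1 = 0
~ψ -> φ = 0 -> 0 = 5
~φ = ~0 = 5
ψ | ψ = 1 | 1 = 1
~φ -> (ψ | ψ) = 5 -> 1 = 1
(~ψ -> φ) <-> (~φ -> (ψ | ψ)) = 5 <-> 1 = 1
No assignment yields a value below 1, so this is the minimum.

1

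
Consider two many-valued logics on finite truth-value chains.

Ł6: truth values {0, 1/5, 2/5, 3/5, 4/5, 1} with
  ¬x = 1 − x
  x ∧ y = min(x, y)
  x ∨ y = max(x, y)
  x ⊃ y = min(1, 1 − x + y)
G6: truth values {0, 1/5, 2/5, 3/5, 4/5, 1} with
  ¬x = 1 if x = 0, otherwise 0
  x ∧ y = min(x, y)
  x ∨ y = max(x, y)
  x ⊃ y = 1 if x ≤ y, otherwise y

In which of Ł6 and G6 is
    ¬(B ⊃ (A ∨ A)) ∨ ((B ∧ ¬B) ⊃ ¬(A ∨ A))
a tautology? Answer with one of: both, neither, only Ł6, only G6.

only G6

In Ł6: at A = 4/5, B = 2/5 the value is 4/5 — not a tautology.
In G6: every assignment gives 1 — tautology.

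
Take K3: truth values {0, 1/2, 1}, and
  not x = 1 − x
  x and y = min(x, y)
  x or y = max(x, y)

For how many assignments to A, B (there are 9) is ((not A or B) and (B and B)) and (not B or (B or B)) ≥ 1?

A = 0, B = 0 ↦ 0  <
A = 0, B = 1/2 ↦ 1/2  <
A = 0, B = 1 ↦ 1  ≥
A = 1/2, B = 0 ↦ 0  <
A = 1/2, B = 1/2 ↦ 1/2  <
A = 1/2, B = 1 ↦ 1  ≥
A = 1, B = 0 ↦ 0  <
A = 1, B = 1/2 ↦ 1/2  <
A = 1, B = 1 ↦ 1  ≥
So 3 of the 9 assignments meet the threshold.

3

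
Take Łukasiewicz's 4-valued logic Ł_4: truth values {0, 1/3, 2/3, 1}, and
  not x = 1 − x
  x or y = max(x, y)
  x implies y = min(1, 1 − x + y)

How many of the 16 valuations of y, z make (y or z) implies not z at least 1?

y = 0, z = 0 ↦ 1  ≥
y = 0, z = 1/3 ↦ 1  ≥
y = 0, z = 2/3 ↦ 2/3  <
y = 0, z = 1 ↦ 0  <
y = 1/3, z = 0 ↦ 1  ≥
y = 1/3, z = 1/3 ↦ 1  ≥
y = 1/3, z = 2/3 ↦ 2/3  <
y = 1/3, z = 1 ↦ 0  <
y = 2/3, z = 0 ↦ 1  ≥
y = 2/3, z = 1/3 ↦ 1  ≥
y = 2/3, z = 2/3 ↦ 2/3  <
y = 2/3, z = 1 ↦ 0  <
y = 1, z = 0 ↦ 1  ≥
y = 1, z = 1/3 ↦ 2/3  <
y = 1, z = 2/3 ↦ 1/3  <
y = 1, z = 1 ↦ 0  <
So 7 of the 16 assignments meet the threshold.

7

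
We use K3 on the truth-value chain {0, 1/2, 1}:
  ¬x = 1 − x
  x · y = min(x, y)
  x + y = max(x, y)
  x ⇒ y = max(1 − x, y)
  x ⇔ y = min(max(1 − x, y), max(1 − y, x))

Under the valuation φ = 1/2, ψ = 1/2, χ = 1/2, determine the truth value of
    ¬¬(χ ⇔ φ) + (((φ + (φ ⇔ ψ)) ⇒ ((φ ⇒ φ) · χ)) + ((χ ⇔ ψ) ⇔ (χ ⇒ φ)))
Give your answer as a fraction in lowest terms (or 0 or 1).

1/2

χ ⇔ φ = 1/2 ⇔ 1/2 = 1/2
¬(χ ⇔ φ) = ¬1/2 = 1/2
¬¬(χ ⇔ φ) = ¬1/2 = 1/2
φ ⇔ ψ = 1/2 ⇔ 1/2 = 1/2
φ + (φ ⇔ ψ) = 1/2 + 1/2 = 1/2
φ ⇒ φ = 1/2 ⇒ 1/2 = 1/2
(φ ⇒ φ) · χ = 1/2 · 1/2 = 1/2
(φ + (φ ⇔ ψ)) ⇒ ((φ ⇒ φ) · χ) = 1/2 ⇒ 1/2 = 1/2
χ ⇔ ψ = 1/2 ⇔ 1/2 = 1/2
χ ⇒ φ = 1/2 ⇒ 1/2 = 1/2
(χ ⇔ ψ) ⇔ (χ ⇒ φ) = 1/2 ⇔ 1/2 = 1/2
((φ + (φ ⇔ ψ)) ⇒ ((φ ⇒ φ) · χ)) + ((χ ⇔ ψ) ⇔ (χ ⇒ φ)) = 1/2 + 1/2 = 1/2
¬¬(χ ⇔ φ) + (((φ + (φ ⇔ ψ)) ⇒ ((φ ⇒ φ) · χ)) + ((χ ⇔ ψ) ⇔ (χ ⇒ φ))) = 1/2 + 1/2 = 1/2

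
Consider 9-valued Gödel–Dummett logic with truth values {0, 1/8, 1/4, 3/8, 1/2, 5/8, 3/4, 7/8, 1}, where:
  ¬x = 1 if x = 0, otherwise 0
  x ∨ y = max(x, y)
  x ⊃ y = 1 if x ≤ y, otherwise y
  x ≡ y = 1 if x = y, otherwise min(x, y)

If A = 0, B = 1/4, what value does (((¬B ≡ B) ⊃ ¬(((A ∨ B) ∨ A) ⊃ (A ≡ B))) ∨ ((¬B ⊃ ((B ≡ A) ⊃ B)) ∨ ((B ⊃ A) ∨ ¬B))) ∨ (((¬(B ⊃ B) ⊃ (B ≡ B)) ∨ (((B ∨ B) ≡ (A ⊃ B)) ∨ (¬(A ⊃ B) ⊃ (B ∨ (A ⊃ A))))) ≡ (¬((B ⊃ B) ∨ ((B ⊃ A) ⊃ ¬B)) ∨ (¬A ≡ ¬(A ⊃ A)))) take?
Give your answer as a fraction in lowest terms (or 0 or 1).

¬B = ¬1/4 = 0
¬B ≡ B = 0 ≡ 1/4 = 0
A ∨ B = 0 ∨ 1/4 = 1/4
(A ∨ B) ∨ A = 1/4 ∨ 0 = 1/4
A ≡ B = 0 ≡ 1/4 = 0
((A ∨ B) ∨ A) ⊃ (A ≡ B) = 1/4 ⊃ 0 = 0
¬(((A ∨ B) ∨ A) ⊃ (A ≡ B)) = ¬0 = 1
(¬B ≡ B) ⊃ ¬(((A ∨ B) ∨ A) ⊃ (A ≡ B)) = 0 ⊃ 1 = 1
¬B = ¬1/4 = 0
B ≡ A = 1/4 ≡ 0 = 0
(B ≡ A) ⊃ B = 0 ⊃ 1/4 = 1
¬B ⊃ ((B ≡ A) ⊃ B) = 0 ⊃ 1 = 1
B ⊃ A = 1/4 ⊃ 0 = 0
¬B = ¬1/4 = 0
(B ⊃ A) ∨ ¬B = 0 ∨ 0 = 0
(¬B ⊃ ((B ≡ A) ⊃ B)) ∨ ((B ⊃ A) ∨ ¬B) = 1 ∨ 0 = 1
((¬B ≡ B) ⊃ ¬(((A ∨ B) ∨ A) ⊃ (A ≡ B))) ∨ ((¬B ⊃ ((B ≡ A) ⊃ B)) ∨ ((B ⊃ A) ∨ ¬B)) = 1 ∨ 1 = 1
B ⊃ B = 1/4 ⊃ 1/4 = 1
¬(B ⊃ B) = ¬1 = 0
B ≡ B = 1/4 ≡ 1/4 = 1
¬(B ⊃ B) ⊃ (B ≡ B) = 0 ⊃ 1 = 1
B ∨ B = 1/4 ∨ 1/4 = 1/4
A ⊃ B = 0 ⊃ 1/4 = 1
(B ∨ B) ≡ (A ⊃ B) = 1/4 ≡ 1 = 1/4
A ⊃ B = 0 ⊃ 1/4 = 1
¬(A ⊃ B) = ¬1 = 0
A ⊃ A = 0 ⊃ 0 = 1
B ∨ (A ⊃ A) = 1/4 ∨ 1 = 1
¬(A ⊃ B) ⊃ (B ∨ (A ⊃ A)) = 0 ⊃ 1 = 1
((B ∨ B) ≡ (A ⊃ B)) ∨ (¬(A ⊃ B) ⊃ (B ∨ (A ⊃ A))) = 1/4 ∨ 1 = 1
(¬(B ⊃ B) ⊃ (B ≡ B)) ∨ (((B ∨ B) ≡ (A ⊃ B)) ∨ (¬(A ⊃ B) ⊃ (B ∨ (A ⊃ A)))) = 1 ∨ 1 = 1
B ⊃ B = 1/4 ⊃ 1/4 = 1
B ⊃ A = 1/4 ⊃ 0 = 0
¬B = ¬1/4 = 0
(B ⊃ A) ⊃ ¬B = 0 ⊃ 0 = 1
(B ⊃ B) ∨ ((B ⊃ A) ⊃ ¬B) = 1 ∨ 1 = 1
¬((B ⊃ B) ∨ ((B ⊃ A) ⊃ ¬B)) = ¬1 = 0
¬A = ¬0 = 1
A ⊃ A = 0 ⊃ 0 = 1
¬(A ⊃ A) = ¬1 = 0
¬A ≡ ¬(A ⊃ A) = 1 ≡ 0 = 0
¬((B ⊃ B) ∨ ((B ⊃ A) ⊃ ¬B)) ∨ (¬A ≡ ¬(A ⊃ A)) = 0 ∨ 0 = 0
((¬(B ⊃ B) ⊃ (B ≡ B)) ∨ (((B ∨ B) ≡ (A ⊃ B)) ∨ (¬(A ⊃ B) ⊃ (B ∨ (A ⊃ A))))) ≡ (¬((B ⊃ B) ∨ ((B ⊃ A) ⊃ ¬B)) ∨ (¬A ≡ ¬(A ⊃ A))) = 1 ≡ 0 = 0
(((¬B ≡ B) ⊃ ¬(((A ∨ B) ∨ A) ⊃ (A ≡ B))) ∨ ((¬B ⊃ ((B ≡ A) ⊃ B)) ∨ ((B ⊃ A) ∨ ¬B))) ∨ (((¬(B ⊃ B) ⊃ (B ≡ B)) ∨ (((B ∨ B) ≡ (A ⊃ B)) ∨ (¬(A ⊃ B) ⊃ (B ∨ (A ⊃ A))))) ≡ (¬((B ⊃ B) ∨ ((B ⊃ A) ⊃ ¬B)) ∨ (¬A ≡ ¬(A ⊃ A)))) = 1 ∨ 0 = 1

1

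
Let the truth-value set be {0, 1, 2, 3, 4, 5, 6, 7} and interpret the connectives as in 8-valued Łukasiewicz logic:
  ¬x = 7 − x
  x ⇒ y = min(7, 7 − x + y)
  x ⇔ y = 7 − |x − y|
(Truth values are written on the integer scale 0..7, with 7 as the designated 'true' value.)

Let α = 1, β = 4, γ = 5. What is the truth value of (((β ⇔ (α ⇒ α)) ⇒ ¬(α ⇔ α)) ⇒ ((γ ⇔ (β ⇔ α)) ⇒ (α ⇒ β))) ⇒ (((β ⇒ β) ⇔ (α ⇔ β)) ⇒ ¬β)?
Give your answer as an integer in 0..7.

α ⇒ α = 1 ⇒ 1 = 7
β ⇔ (α ⇒ α) = 4 ⇔ 7 = 4
α ⇔ α = 1 ⇔ 1 = 7
¬(α ⇔ α) = ¬7 = 0
(β ⇔ (α ⇒ α)) ⇒ ¬(α ⇔ α) = 4 ⇒ 0 = 3
β ⇔ α = 4 ⇔ 1 = 4
γ ⇔ (β ⇔ α) = 5 ⇔ 4 = 6
α ⇒ β = 1 ⇒ 4 = 7
(γ ⇔ (β ⇔ α)) ⇒ (α ⇒ β) = 6 ⇒ 7 = 7
((β ⇔ (α ⇒ α)) ⇒ ¬(α ⇔ α)) ⇒ ((γ ⇔ (β ⇔ α)) ⇒ (α ⇒ β)) = 3 ⇒ 7 = 7
β ⇒ β = 4 ⇒ 4 = 7
α ⇔ β = 1 ⇔ 4 = 4
(β ⇒ β) ⇔ (α ⇔ β) = 7 ⇔ 4 = 4
¬β = ¬4 = 3
((β ⇒ β) ⇔ (α ⇔ β)) ⇒ ¬β = 4 ⇒ 3 = 6
(((β ⇔ (α ⇒ α)) ⇒ ¬(α ⇔ α)) ⇒ ((γ ⇔ (β ⇔ α)) ⇒ (α ⇒ β))) ⇒ (((β ⇒ β) ⇔ (α ⇔ β)) ⇒ ¬β) = 7 ⇒ 6 = 6

6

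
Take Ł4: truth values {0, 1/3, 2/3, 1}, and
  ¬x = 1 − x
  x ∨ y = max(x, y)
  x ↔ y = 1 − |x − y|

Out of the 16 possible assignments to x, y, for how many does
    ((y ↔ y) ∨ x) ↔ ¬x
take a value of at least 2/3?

x = 0, y = 0 ↦ 1  ≥
x = 0, y = 1/3 ↦ 1  ≥
x = 0, y = 2/3 ↦ 1  ≥
x = 0, y = 1 ↦ 1  ≥
x = 1/3, y = 0 ↦ 2/3  ≥
x = 1/3, y = 1/3 ↦ 2/3  ≥
x = 1/3, y = 2/3 ↦ 2/3  ≥
x = 1/3, y = 1 ↦ 2/3  ≥
x = 2/3, y = 0 ↦ 1/3  <
x = 2/3, y = 1/3 ↦ 1/3  <
x = 2/3, y = 2/3 ↦ 1/3  <
x = 2/3, y = 1 ↦ 1/3  <
x = 1, y = 0 ↦ 0  <
x = 1, y = 1/3 ↦ 0  <
x = 1, y = 2/3 ↦ 0  <
x = 1, y = 1 ↦ 0  <
So 8 of the 16 assignments meet the threshold.

8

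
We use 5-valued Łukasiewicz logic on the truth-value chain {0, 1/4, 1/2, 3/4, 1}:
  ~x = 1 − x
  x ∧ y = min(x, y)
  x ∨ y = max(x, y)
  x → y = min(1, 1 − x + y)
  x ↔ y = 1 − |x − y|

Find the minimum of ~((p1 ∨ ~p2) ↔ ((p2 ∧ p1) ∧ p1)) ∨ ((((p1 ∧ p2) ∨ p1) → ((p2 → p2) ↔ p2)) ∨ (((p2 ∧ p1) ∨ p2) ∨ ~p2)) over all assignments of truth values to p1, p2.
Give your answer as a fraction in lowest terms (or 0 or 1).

1/2

Take p1 = 1, p2 = 1/2:
~p2 = ~1/2 = 1/2
p1 ∨ ~p2 = 1 ∨ 1/2 = 1
p2 ∧ p1 = 1/2 ∧ 1 = 1/2
(p2 ∧ p1) ∧ p1 = 1/2 ∧ 1 = 1/2
(p1 ∨ ~p2) ↔ ((p2 ∧ p1) ∧ p1) = 1 ↔ 1/2 = 1/2
~((p1 ∨ ~p2) ↔ ((p2 ∧ p1) ∧ p1)) = ~1/2 = 1/2
p1 ∧ p2 = 1 ∧ 1/2 = 1/2
(p1 ∧ p2) ∨ p1 = 1/2 ∨ 1 = 1
p2 → p2 = 1/2 → 1/2 = 1
(p2 → p2) ↔ p2 = 1 ↔ 1/2 = 1/2
((p1 ∧ p2) ∨ p1) → ((p2 → p2) ↔ p2) = 1 → 1/2 = 1/2
p2 ∧ p1 = 1/2 ∧ 1 = 1/2
(p2 ∧ p1) ∨ p2 = 1/2 ∨ 1/2 = 1/2
~p2 = ~1/2 = 1/2
((p2 ∧ p1) ∨ p2) ∨ ~p2 = 1/2 ∨ 1/2 = 1/2
(((p1 ∧ p2) ∨ p1) → ((p2 → p2) ↔ p2)) ∨ (((p2 ∧ p1) ∨ p2) ∨ ~p2) = 1/2 ∨ 1/2 = 1/2
~((p1 ∨ ~p2) ↔ ((p2 ∧ p1) ∧ p1)) ∨ ((((p1 ∧ p2) ∨ p1) → ((p2 → p2) ↔ p2)) ∨ (((p2 ∧ p1) ∨ p2) ∨ ~p2)) = 1/2 ∨ 1/2 = 1/2
No assignment yields a value below 1/2, so this is the minimum.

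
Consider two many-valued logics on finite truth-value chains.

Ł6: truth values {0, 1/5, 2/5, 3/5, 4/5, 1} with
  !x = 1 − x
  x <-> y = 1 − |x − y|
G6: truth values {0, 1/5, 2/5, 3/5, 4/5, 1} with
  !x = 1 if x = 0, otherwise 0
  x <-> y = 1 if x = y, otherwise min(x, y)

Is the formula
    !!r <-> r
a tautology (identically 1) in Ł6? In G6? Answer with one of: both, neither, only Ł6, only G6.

only Ł6

In Ł6: every assignment gives 1 — tautology.
In G6: at r = 1/5 the value is 1/5 — not a tautology.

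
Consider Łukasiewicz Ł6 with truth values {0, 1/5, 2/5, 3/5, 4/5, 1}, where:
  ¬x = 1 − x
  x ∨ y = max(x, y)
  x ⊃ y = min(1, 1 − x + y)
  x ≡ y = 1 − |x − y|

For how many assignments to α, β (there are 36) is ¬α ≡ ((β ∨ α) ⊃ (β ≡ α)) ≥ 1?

4

value 1: 4 assignments (counts)
value 4/5: 11 assignments
value 3/5: 7 assignments
value 2/5: 9 assignments
value 1/5: 3 assignments
value 0: 2 assignments
So 4 of the 36 assignments meet the threshold.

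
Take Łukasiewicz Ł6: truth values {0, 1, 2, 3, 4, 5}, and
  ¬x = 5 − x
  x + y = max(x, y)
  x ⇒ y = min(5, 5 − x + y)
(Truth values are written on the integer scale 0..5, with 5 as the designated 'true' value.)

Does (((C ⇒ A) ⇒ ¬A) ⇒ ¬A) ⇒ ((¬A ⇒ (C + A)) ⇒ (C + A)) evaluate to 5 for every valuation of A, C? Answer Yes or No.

Counterexample: take A = 1, C = 0.
C ⇒ A = 0 ⇒ 1 = 5
¬A = ¬1 = 4
(C ⇒ A) ⇒ ¬A = 5 ⇒ 4 = 4
¬A = ¬1 = 4
((C ⇒ A) ⇒ ¬A) ⇒ ¬A = 4 ⇒ 4 = 5
¬A = ¬1 = 4
C + A = 0 + 1 = 1
¬A ⇒ (C + A) = 4 ⇒ 1 = 2
C + A = 0 + 1 = 1
(¬A ⇒ (C + A)) ⇒ (C + A) = 2 ⇒ 1 = 4
(((C ⇒ A) ⇒ ¬A) ⇒ ¬A) ⇒ ((¬A ⇒ (C + A)) ⇒ (C + A)) = 5 ⇒ 4 = 4
This gives 4 ≠ 5.

No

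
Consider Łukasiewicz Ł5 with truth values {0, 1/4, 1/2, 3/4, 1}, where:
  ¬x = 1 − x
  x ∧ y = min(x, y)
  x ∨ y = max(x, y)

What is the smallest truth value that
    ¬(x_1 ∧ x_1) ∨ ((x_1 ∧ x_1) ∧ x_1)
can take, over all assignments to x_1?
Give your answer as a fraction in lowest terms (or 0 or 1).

1/2

Take x_1 = 1/2:
x_1 ∧ x_1 = 1/2 ∧ 1/2 = 1/2
¬(x_1 ∧ x_1) = ¬1/2 = 1/2
x_1 ∧ x_1 = 1/2 ∧ 1/2 = 1/2
(x_1 ∧ x_1) ∧ x_1 = 1/2 ∧ 1/2 = 1/2
¬(x_1 ∧ x_1) ∨ ((x_1 ∧ x_1) ∧ x_1) = 1/2 ∨ 1/2 = 1/2
No assignment yields a value below 1/2, so this is the minimum.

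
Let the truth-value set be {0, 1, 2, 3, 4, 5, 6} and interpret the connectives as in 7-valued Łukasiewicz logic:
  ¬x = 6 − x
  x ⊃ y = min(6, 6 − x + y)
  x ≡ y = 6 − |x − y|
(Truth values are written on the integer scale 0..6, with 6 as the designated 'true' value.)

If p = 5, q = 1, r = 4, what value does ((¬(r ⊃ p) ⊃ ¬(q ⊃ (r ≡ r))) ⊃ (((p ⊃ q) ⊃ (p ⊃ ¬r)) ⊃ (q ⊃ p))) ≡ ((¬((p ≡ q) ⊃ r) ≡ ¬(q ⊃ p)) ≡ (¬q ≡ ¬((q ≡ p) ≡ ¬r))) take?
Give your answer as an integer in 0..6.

r ⊃ p = 4 ⊃ 5 = 6
¬(r ⊃ p) = ¬6 = 0
r ≡ r = 4 ≡ 4 = 6
q ⊃ (r ≡ r) = 1 ⊃ 6 = 6
¬(q ⊃ (r ≡ r)) = ¬6 = 0
¬(r ⊃ p) ⊃ ¬(q ⊃ (r ≡ r)) = 0 ⊃ 0 = 6
p ⊃ q = 5 ⊃ 1 = 2
¬r = ¬4 = 2
p ⊃ ¬r = 5 ⊃ 2 = 3
(p ⊃ q) ⊃ (p ⊃ ¬r) = 2 ⊃ 3 = 6
q ⊃ p = 1 ⊃ 5 = 6
((p ⊃ q) ⊃ (p ⊃ ¬r)) ⊃ (q ⊃ p) = 6 ⊃ 6 = 6
(¬(r ⊃ p) ⊃ ¬(q ⊃ (r ≡ r))) ⊃ (((p ⊃ q) ⊃ (p ⊃ ¬r)) ⊃ (q ⊃ p)) = 6 ⊃ 6 = 6
p ≡ q = 5 ≡ 1 = 2
(p ≡ q) ⊃ r = 2 ⊃ 4 = 6
¬((p ≡ q) ⊃ r) = ¬6 = 0
q ⊃ p = 1 ⊃ 5 = 6
¬(q ⊃ p) = ¬6 = 0
¬((p ≡ q) ⊃ r) ≡ ¬(q ⊃ p) = 0 ≡ 0 = 6
¬q = ¬1 = 5
q ≡ p = 1 ≡ 5 = 2
¬r = ¬4 = 2
(q ≡ p) ≡ ¬r = 2 ≡ 2 = 6
¬((q ≡ p) ≡ ¬r) = ¬6 = 0
¬q ≡ ¬((q ≡ p) ≡ ¬r) = 5 ≡ 0 = 1
(¬((p ≡ q) ⊃ r) ≡ ¬(q ⊃ p)) ≡ (¬q ≡ ¬((q ≡ p) ≡ ¬r)) = 6 ≡ 1 = 1
((¬(r ⊃ p) ⊃ ¬(q ⊃ (r ≡ r))) ⊃ (((p ⊃ q) ⊃ (p ⊃ ¬r)) ⊃ (q ⊃ p))) ≡ ((¬((p ≡ q) ⊃ r) ≡ ¬(q ⊃ p)) ≡ (¬q ≡ ¬((q ≡ p) ≡ ¬r))) = 6 ≡ 1 = 1

1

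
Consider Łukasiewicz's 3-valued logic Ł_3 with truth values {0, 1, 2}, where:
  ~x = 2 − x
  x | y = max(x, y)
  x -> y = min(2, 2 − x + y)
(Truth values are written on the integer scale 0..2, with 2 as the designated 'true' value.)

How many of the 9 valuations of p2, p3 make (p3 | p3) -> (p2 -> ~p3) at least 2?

7

p2 = 0, p3 = 0 ↦ 2  ≥
p2 = 0, p3 = 1 ↦ 2  ≥
p2 = 0, p3 = 2 ↦ 2  ≥
p2 = 1, p3 = 0 ↦ 2  ≥
p2 = 1, p3 = 1 ↦ 2  ≥
p2 = 1, p3 = 2 ↦ 1  <
p2 = 2, p3 = 0 ↦ 2  ≥
p2 = 2, p3 = 1 ↦ 2  ≥
p2 = 2, p3 = 2 ↦ 0  <
So 7 of the 9 assignments meet the threshold.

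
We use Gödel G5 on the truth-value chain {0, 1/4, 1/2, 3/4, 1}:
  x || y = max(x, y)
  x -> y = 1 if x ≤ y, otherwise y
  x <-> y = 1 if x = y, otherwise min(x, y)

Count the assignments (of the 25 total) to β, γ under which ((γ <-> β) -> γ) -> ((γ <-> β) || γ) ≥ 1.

value 1: 9 assignments (counts)
value 3/4: 4 assignments
value 1/2: 4 assignments
value 1/4: 4 assignments
value 0: 4 assignments
So 9 of the 25 assignments meet the threshold.

9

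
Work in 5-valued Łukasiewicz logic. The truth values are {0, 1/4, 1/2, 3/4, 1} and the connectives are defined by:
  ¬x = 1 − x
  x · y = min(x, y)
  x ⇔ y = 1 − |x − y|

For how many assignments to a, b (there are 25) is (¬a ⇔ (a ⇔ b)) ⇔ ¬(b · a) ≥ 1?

16

value 1: 16 assignments (counts)
value 3/4: 5 assignments
value 1/2: 2 assignments
value 1/4: 1 assignment
value 0: 1 assignment
So 16 of the 25 assignments meet the threshold.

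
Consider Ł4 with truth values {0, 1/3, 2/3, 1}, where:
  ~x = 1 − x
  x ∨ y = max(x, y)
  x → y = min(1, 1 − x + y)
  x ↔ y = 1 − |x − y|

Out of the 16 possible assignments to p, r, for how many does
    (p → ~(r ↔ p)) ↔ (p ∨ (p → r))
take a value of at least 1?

p = 0, r = 0 ↦ 1  ≥
p = 0, r = 1/3 ↦ 1  ≥
p = 0, r = 2/3 ↦ 1  ≥
p = 0, r = 1 ↦ 1  ≥
p = 1/3, r = 0 ↦ 2/3  <
p = 1/3, r = 1/3 ↦ 2/3  <
p = 1/3, r = 2/3 ↦ 1  ≥
p = 1/3, r = 1 ↦ 1  ≥
p = 2/3, r = 0 ↦ 2/3  <
p = 2/3, r = 1/3 ↦ 1  ≥
p = 2/3, r = 2/3 ↦ 1/3  <
p = 2/3, r = 1 ↦ 2/3  <
p = 1, r = 0 ↦ 1  ≥
p = 1, r = 1/3 ↦ 2/3  <
p = 1, r = 2/3 ↦ 1/3  <
p = 1, r = 1 ↦ 0  <
So 8 of the 16 assignments meet the threshold.

8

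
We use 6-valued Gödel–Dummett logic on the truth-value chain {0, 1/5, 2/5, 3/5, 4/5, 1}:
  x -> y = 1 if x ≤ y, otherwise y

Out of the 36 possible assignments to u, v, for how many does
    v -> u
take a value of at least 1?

21

value 1: 21 assignments (counts)
value 4/5: 1 assignment
value 3/5: 2 assignments
value 2/5: 3 assignments
value 1/5: 4 assignments
value 0: 5 assignments
So 21 of the 36 assignments meet the threshold.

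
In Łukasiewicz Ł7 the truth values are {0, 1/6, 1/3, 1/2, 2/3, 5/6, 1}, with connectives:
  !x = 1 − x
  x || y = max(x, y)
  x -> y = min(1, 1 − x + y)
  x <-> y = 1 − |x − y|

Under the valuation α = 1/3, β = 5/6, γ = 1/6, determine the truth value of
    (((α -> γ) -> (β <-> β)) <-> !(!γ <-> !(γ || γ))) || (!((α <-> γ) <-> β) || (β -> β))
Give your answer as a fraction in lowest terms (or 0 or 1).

1

α -> γ = 1/3 -> 1/6 = 5/6
β <-> β = 5/6 <-> 5/6 = 1
(α -> γ) -> (β <-> β) = 5/6 -> 1 = 1
!γ = !1/6 = 5/6
γ || γ = 1/6 || 1/6 = 1/6
!(γ || γ) = !1/6 = 5/6
!γ <-> !(γ || γ) = 5/6 <-> 5/6 = 1
!(!γ <-> !(γ || γ)) = !1 = 0
((α -> γ) -> (β <-> β)) <-> !(!γ <-> !(γ || γ)) = 1 <-> 0 = 0
α <-> γ = 1/3 <-> 1/6 = 5/6
(α <-> γ) <-> β = 5/6 <-> 5/6 = 1
!((α <-> γ) <-> β) = !1 = 0
β -> β = 5/6 -> 5/6 = 1
!((α <-> γ) <-> β) || (β -> β) = 0 || 1 = 1
(((α -> γ) -> (β <-> β)) <-> !(!γ <-> !(γ || γ))) || (!((α <-> γ) <-> β) || (β -> β)) = 0 || 1 = 1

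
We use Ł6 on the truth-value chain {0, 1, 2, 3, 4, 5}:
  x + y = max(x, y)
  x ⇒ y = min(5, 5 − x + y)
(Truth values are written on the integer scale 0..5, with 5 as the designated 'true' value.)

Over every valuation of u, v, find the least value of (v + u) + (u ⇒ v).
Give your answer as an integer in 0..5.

3

Take u = 2, v = 0:
v + u = 0 + 2 = 2
u ⇒ v = 2 ⇒ 0 = 3
(v + u) + (u ⇒ v) = 2 + 3 = 3
No assignment yields a value below 3, so this is the minimum.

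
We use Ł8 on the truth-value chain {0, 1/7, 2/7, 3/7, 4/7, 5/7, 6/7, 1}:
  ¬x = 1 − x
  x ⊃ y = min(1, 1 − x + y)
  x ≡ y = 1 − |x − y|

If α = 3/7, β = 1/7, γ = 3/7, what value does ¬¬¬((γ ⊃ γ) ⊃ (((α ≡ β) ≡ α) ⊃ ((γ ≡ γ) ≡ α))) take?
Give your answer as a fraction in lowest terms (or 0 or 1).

2/7

γ ⊃ γ = 3/7 ⊃ 3/7 = 1
α ≡ β = 3/7 ≡ 1/7 = 5/7
(α ≡ β) ≡ α = 5/7 ≡ 3/7 = 5/7
γ ≡ γ = 3/7 ≡ 3/7 = 1
(γ ≡ γ) ≡ α = 1 ≡ 3/7 = 3/7
((α ≡ β) ≡ α) ⊃ ((γ ≡ γ) ≡ α) = 5/7 ⊃ 3/7 = 5/7
(γ ⊃ γ) ⊃ (((α ≡ β) ≡ α) ⊃ ((γ ≡ γ) ≡ α)) = 1 ⊃ 5/7 = 5/7
¬((γ ⊃ γ) ⊃ (((α ≡ β) ≡ α) ⊃ ((γ ≡ γ) ≡ α))) = ¬5/7 = 2/7
¬¬((γ ⊃ γ) ⊃ (((α ≡ β) ≡ α) ⊃ ((γ ≡ γ) ≡ α))) = ¬2/7 = 5/7
¬¬¬((γ ⊃ γ) ⊃ (((α ≡ β) ≡ α) ⊃ ((γ ≡ γ) ≡ α))) = ¬5/7 = 2/7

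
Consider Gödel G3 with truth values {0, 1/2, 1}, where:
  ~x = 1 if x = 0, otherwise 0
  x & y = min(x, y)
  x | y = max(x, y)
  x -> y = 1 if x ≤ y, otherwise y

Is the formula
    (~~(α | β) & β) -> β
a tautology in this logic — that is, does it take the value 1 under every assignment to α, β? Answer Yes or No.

α = 0, β = 0 ↦ 1
α = 0, β = 1/2 ↦ 1
α = 0, β = 1 ↦ 1
α = 1/2, β = 0 ↦ 1
α = 1/2, β = 1/2 ↦ 1
α = 1/2, β = 1 ↦ 1
α = 1, β = 0 ↦ 1
α = 1, β = 1/2 ↦ 1
α = 1, β = 1 ↦ 1
Every assignment gives a value ≥ 1.

Yes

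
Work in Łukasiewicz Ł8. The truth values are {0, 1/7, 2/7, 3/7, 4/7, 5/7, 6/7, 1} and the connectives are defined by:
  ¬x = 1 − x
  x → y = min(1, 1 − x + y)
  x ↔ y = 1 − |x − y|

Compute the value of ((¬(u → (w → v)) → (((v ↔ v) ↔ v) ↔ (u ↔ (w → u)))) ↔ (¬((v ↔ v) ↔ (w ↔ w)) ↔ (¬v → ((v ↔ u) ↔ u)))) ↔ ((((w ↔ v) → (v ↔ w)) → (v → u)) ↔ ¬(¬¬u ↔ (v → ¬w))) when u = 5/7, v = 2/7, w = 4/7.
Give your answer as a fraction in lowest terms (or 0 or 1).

5/7

w → v = 4/7 → 2/7 = 5/7
u → (w → v) = 5/7 → 5/7 = 1
¬(u → (w → v)) = ¬1 = 0
v ↔ v = 2/7 ↔ 2/7 = 1
(v ↔ v) ↔ v = 1 ↔ 2/7 = 2/7
w → u = 4/7 → 5/7 = 1
u ↔ (w → u) = 5/7 ↔ 1 = 5/7
((v ↔ v) ↔ v) ↔ (u ↔ (w → u)) = 2/7 ↔ 5/7 = 4/7
¬(u → (w → v)) → (((v ↔ v) ↔ v) ↔ (u ↔ (w → u))) = 0 → 4/7 = 1
v ↔ v = 2/7 ↔ 2/7 = 1
w ↔ w = 4/7 ↔ 4/7 = 1
(v ↔ v) ↔ (w ↔ w) = 1 ↔ 1 = 1
¬((v ↔ v) ↔ (w ↔ w)) = ¬1 = 0
¬v = ¬2/7 = 5/7
v ↔ u = 2/7 ↔ 5/7 = 4/7
(v ↔ u) ↔ u = 4/7 ↔ 5/7 = 6/7
¬v → ((v ↔ u) ↔ u) = 5/7 → 6/7 = 1
¬((v ↔ v) ↔ (w ↔ w)) ↔ (¬v → ((v ↔ u) ↔ u)) = 0 ↔ 1 = 0
(¬(u → (w → v)) → (((v ↔ v) ↔ v) ↔ (u ↔ (w → u)))) ↔ (¬((v ↔ v) ↔ (w ↔ w)) ↔ (¬v → ((v ↔ u) ↔ u))) = 1 ↔ 0 = 0
w ↔ v = 4/7 ↔ 2/7 = 5/7
v ↔ w = 2/7 ↔ 4/7 = 5/7
(w ↔ v) → (v ↔ w) = 5/7 → 5/7 = 1
v → u = 2/7 → 5/7 = 1
((w ↔ v) → (v ↔ w)) → (v → u) = 1 → 1 = 1
¬u = ¬5/7 = 2/7
¬¬u = ¬2/7 = 5/7
¬w = ¬4/7 = 3/7
v → ¬w = 2/7 → 3/7 = 1
¬¬u ↔ (v → ¬w) = 5/7 ↔ 1 = 5/7
¬(¬¬u ↔ (v → ¬w)) = ¬5/7 = 2/7
(((w ↔ v) → (v ↔ w)) → (v → u)) ↔ ¬(¬¬u ↔ (v → ¬w)) = 1 ↔ 2/7 = 2/7
((¬(u → (w → v)) → (((v ↔ v) ↔ v) ↔ (u ↔ (w → u)))) ↔ (¬((v ↔ v) ↔ (w ↔ w)) ↔ (¬v → ((v ↔ u) ↔ u)))) ↔ ((((w ↔ v) → (v ↔ w)) → (v → u)) ↔ ¬(¬¬u ↔ (v → ¬w))) = 0 ↔ 2/7 = 5/7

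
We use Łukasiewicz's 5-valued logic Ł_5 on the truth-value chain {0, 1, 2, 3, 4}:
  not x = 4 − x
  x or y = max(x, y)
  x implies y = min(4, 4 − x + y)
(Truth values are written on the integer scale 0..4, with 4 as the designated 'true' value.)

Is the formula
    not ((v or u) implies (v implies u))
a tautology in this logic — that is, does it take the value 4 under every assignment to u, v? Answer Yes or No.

No

Counterexample: take u = 0, v = 0.
v or u = 0 or 0 = 0
v implies u = 0 implies 0 = 4
(v or u) implies (v implies u) = 0 implies 4 = 4
not ((v or u) implies (v implies u)) = not 4 = 0
This gives 0 ≠ 4.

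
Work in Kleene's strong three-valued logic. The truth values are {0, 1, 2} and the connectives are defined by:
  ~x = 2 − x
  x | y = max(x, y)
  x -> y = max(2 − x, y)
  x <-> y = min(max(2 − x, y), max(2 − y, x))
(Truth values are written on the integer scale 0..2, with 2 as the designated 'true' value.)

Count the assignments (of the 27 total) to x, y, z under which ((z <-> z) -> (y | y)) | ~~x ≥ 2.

value 2: 15 assignments (counts)
value 1: 10 assignments
value 0: 2 assignments
So 15 of the 27 assignments meet the threshold.

15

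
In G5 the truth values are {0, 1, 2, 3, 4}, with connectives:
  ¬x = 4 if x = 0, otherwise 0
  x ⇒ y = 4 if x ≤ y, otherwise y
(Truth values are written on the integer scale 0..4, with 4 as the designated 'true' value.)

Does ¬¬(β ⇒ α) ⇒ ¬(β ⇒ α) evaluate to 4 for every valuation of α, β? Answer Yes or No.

No

Counterexample: take α = 0, β = 0.
β ⇒ α = 0 ⇒ 0 = 4
¬(β ⇒ α) = ¬4 = 0
¬¬(β ⇒ α) = ¬0 = 4
β ⇒ α = 0 ⇒ 0 = 4
¬(β ⇒ α) = ¬4 = 0
¬¬(β ⇒ α) ⇒ ¬(β ⇒ α) = 4 ⇒ 0 = 0
This gives 0 ≠ 4.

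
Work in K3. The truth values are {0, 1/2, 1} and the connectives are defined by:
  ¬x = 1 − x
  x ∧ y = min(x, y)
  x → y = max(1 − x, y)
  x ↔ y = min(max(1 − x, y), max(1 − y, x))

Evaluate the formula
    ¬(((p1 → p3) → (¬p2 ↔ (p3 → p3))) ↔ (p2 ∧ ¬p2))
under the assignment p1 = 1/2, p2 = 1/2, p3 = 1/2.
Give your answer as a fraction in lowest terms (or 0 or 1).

p1 → p3 = 1/2 → 1/2 = 1/2
¬p2 = ¬1/2 = 1/2
p3 → p3 = 1/2 → 1/2 = 1/2
¬p2 ↔ (p3 → p3) = 1/2 ↔ 1/2 = 1/2
(p1 → p3) → (¬p2 ↔ (p3 → p3)) = 1/2 → 1/2 = 1/2
¬p2 = ¬1/2 = 1/2
p2 ∧ ¬p2 = 1/2 ∧ 1/2 = 1/2
((p1 → p3) → (¬p2 ↔ (p3 → p3))) ↔ (p2 ∧ ¬p2) = 1/2 ↔ 1/2 = 1/2
¬(((p1 → p3) → (¬p2 ↔ (p3 → p3))) ↔ (p2 ∧ ¬p2)) = ¬1/2 = 1/2

1/2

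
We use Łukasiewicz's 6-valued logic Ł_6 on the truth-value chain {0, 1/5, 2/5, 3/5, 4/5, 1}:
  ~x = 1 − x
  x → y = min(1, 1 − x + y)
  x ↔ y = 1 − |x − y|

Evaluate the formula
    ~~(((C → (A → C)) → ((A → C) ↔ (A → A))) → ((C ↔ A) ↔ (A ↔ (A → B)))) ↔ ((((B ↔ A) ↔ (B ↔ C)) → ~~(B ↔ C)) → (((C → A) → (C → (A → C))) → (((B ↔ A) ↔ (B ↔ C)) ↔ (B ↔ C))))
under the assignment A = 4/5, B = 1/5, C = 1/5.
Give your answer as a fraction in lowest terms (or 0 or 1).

2/5

A → C = 4/5 → 1/5 = 2/5
C → (A → C) = 1/5 → 2/5 = 1
A → C = 4/5 → 1/5 = 2/5
A → A = 4/5 → 4/5 = 1
(A → C) ↔ (A → A) = 2/5 ↔ 1 = 2/5
(C → (A → C)) → ((A → C) ↔ (A → A)) = 1 → 2/5 = 2/5
C ↔ A = 1/5 ↔ 4/5 = 2/5
A → B = 4/5 → 1/5 = 2/5
A ↔ (A → B) = 4/5 ↔ 2/5 = 3/5
(C ↔ A) ↔ (A ↔ (A → B)) = 2/5 ↔ 3/5 = 4/5
((C → (A → C)) → ((A → C) ↔ (A → A))) → ((C ↔ A) ↔ (A ↔ (A → B))) = 2/5 → 4/5 = 1
~(((C → (A → C)) → ((A → C) ↔ (A → A))) → ((C ↔ A) ↔ (A ↔ (A → B)))) = ~1 = 0
~~(((C → (A → C)) → ((A → C) ↔ (A → A))) → ((C ↔ A) ↔ (A ↔ (A → B)))) = ~0 = 1
B ↔ A = 1/5 ↔ 4/5 = 2/5
B ↔ C = 1/5 ↔ 1/5 = 1
(B ↔ A) ↔ (B ↔ C) = 2/5 ↔ 1 = 2/5
B ↔ C = 1/5 ↔ 1/5 = 1
~(B ↔ C) = ~1 = 0
~~(B ↔ C) = ~0 = 1
((B ↔ A) ↔ (B ↔ C)) → ~~(B ↔ C) = 2/5 → 1 = 1
C → A = 1/5 → 4/5 = 1
A → C = 4/5 → 1/5 = 2/5
C → (A → C) = 1/5 → 2/5 = 1
(C → A) → (C → (A → C)) = 1 → 1 = 1
B ↔ A = 1/5 ↔ 4/5 = 2/5
B ↔ C = 1/5 ↔ 1/5 = 1
(B ↔ A) ↔ (B ↔ C) = 2/5 ↔ 1 = 2/5
B ↔ C = 1/5 ↔ 1/5 = 1
((B ↔ A) ↔ (B ↔ C)) ↔ (B ↔ C) = 2/5 ↔ 1 = 2/5
((C → A) → (C → (A → C))) → (((B ↔ A) ↔ (B ↔ C)) ↔ (B ↔ C)) = 1 → 2/5 = 2/5
(((B ↔ A) ↔ (B ↔ C)) → ~~(B ↔ C)) → (((C → A) → (C → (A → C))) → (((B ↔ A) ↔ (B ↔ C)) ↔ (B ↔ C))) = 1 → 2/5 = 2/5
~~(((C → (A → C)) → ((A → C) ↔ (A → A))) → ((C ↔ A) ↔ (A ↔ (A → B)))) ↔ ((((B ↔ A) ↔ (B ↔ C)) → ~~(B ↔ C)) → (((C → A) → (C → (A → C))) → (((B ↔ A) ↔ (B ↔ C)) ↔ (B ↔ C)))) = 1 ↔ 2/5 = 2/5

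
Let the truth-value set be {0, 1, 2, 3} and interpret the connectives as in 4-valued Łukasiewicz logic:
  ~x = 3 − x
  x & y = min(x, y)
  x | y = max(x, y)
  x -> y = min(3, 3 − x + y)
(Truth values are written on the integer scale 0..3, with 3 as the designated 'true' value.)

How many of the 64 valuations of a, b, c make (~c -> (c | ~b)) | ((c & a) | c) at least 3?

44

value 3: 44 assignments (counts)
value 2: 12 assignments
value 1: 4 assignments
value 0: 4 assignments
So 44 of the 64 assignments meet the threshold.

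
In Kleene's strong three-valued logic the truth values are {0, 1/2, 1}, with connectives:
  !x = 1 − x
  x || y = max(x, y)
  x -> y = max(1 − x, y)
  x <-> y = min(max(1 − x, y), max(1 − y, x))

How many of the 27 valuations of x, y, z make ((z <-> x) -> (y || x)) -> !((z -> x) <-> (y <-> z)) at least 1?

6

value 1: 6 assignments (counts)
value 1/2: 18 assignments
value 0: 3 assignments
So 6 of the 27 assignments meet the threshold.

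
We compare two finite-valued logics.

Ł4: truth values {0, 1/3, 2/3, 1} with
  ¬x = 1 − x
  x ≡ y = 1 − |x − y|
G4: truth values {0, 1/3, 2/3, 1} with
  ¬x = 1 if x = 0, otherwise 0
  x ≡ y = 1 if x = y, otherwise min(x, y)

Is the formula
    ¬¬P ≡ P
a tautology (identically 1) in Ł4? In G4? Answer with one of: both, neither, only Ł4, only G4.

only Ł4

In Ł4: every assignment gives 1 — tautology.
In G4: at P = 1/3 the value is 1/3 — not a tautology.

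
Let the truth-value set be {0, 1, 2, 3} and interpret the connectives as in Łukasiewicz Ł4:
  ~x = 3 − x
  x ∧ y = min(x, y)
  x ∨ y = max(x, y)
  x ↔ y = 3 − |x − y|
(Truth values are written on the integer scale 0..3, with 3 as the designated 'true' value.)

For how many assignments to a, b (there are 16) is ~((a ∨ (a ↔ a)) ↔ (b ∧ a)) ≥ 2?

a = 0, b = 0 ↦ 3  ≥
a = 0, b = 1 ↦ 3  ≥
a = 0, b = 2 ↦ 3  ≥
a = 0, b = 3 ↦ 3  ≥
a = 1, b = 0 ↦ 3  ≥
a = 1, b = 1 ↦ 2  ≥
a = 1, b = 2 ↦ 2  ≥
a = 1, b = 3 ↦ 2  ≥
a = 2, b = 0 ↦ 3  ≥
a = 2, b = 1 ↦ 2  ≥
a = 2, b = 2 ↦ 1  <
a = 2, b = 3 ↦ 1  <
a = 3, b = 0 ↦ 3  ≥
a = 3, b = 1 ↦ 2  ≥
a = 3, b = 2 ↦ 1  <
a = 3, b = 3 ↦ 0  <
So 12 of the 16 assignments meet the threshold.

12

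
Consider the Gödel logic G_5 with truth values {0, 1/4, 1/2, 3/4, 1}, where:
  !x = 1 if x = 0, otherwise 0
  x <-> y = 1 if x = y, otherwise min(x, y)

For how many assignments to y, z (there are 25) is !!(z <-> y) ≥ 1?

17

value 1: 17 assignments (counts)
value 0: 8 assignments
So 17 of the 25 assignments meet the threshold.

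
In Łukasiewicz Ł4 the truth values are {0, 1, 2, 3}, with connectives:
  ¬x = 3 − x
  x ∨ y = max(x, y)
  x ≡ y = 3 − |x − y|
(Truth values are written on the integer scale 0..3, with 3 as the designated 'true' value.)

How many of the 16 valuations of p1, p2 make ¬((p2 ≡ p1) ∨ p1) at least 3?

p1 = 0, p2 = 0 ↦ 0  <
p1 = 0, p2 = 1 ↦ 1  <
p1 = 0, p2 = 2 ↦ 2  <
p1 = 0, p2 = 3 ↦ 3  ≥
p1 = 1, p2 = 0 ↦ 1  <
p1 = 1, p2 = 1 ↦ 0  <
p1 = 1, p2 = 2 ↦ 1  <
p1 = 1, p2 = 3 ↦ 2  <
p1 = 2, p2 = 0 ↦ 1  <
p1 = 2, p2 = 1 ↦ 1  <
p1 = 2, p2 = 2 ↦ 0  <
p1 = 2, p2 = 3 ↦ 1  <
p1 = 3, p2 = 0 ↦ 0  <
p1 = 3, p2 = 1 ↦ 0  <
p1 = 3, p2 = 2 ↦ 0  <
p1 = 3, p2 = 3 ↦ 0  <
So 1 of the 16 assignments meets the threshold.

1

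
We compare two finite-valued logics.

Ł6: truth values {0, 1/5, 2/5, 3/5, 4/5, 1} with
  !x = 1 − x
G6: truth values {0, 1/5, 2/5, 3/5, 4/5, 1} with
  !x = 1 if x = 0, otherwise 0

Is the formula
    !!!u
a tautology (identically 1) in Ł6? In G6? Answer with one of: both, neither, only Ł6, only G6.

neither

In Ł6: at u = 1/5 the value is 4/5 — not a tautology.
In G6: at u = 1/5 the value is 0 — not a tautology.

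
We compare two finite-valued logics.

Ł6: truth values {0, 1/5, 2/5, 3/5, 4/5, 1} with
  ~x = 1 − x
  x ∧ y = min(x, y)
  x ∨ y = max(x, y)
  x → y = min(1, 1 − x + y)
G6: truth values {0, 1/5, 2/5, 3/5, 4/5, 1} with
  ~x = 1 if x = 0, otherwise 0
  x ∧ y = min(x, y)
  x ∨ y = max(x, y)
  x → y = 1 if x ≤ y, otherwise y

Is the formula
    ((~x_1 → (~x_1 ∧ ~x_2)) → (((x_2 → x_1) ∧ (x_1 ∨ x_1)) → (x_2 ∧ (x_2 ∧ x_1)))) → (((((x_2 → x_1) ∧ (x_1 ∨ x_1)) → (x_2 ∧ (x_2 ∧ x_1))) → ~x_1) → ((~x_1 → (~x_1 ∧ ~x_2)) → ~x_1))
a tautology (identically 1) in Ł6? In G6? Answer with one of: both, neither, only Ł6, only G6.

both

In Ł6: every assignment gives 1 — tautology.
In G6: every assignment gives 1 — tautology.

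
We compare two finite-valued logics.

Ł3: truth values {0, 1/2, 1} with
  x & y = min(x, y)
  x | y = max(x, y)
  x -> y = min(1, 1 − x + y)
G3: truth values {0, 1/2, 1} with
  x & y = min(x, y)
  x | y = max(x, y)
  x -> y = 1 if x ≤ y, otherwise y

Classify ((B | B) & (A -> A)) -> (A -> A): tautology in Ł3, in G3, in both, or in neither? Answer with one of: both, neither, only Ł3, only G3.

both

In Ł3: every assignment gives 1 — tautology.
In G3: every assignment gives 1 — tautology.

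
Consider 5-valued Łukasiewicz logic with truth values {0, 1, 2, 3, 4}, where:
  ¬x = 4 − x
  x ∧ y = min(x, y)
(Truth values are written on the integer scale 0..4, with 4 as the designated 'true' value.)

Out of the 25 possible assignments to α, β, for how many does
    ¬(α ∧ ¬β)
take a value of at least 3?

16

value 4: 9 assignments (counts)
value 3: 7 assignments (counts)
value 2: 5 assignments
value 1: 3 assignments
value 0: 1 assignment
So 16 of the 25 assignments meet the threshold.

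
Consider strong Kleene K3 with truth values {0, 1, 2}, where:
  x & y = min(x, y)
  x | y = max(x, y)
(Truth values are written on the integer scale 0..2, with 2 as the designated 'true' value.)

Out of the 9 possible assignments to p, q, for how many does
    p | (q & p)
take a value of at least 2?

p = 0, q = 0 ↦ 0  <
p = 0, q = 1 ↦ 0  <
p = 0, q = 2 ↦ 0  <
p = 1, q = 0 ↦ 1  <
p = 1, q = 1 ↦ 1  <
p = 1, q = 2 ↦ 1  <
p = 2, q = 0 ↦ 2  ≥
p = 2, q = 1 ↦ 2  ≥
p = 2, q = 2 ↦ 2  ≥
So 3 of the 9 assignments meet the threshold.

3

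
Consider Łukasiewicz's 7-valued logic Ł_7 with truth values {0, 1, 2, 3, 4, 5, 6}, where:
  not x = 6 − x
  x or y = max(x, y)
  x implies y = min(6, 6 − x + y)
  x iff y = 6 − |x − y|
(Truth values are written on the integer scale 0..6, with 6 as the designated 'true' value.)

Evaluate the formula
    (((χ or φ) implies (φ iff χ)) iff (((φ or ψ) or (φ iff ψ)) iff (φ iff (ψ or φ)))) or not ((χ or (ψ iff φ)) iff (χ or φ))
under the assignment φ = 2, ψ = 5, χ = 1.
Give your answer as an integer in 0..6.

4

χ or φ = 1 or 2 = 2
φ iff χ = 2 iff 1 = 5
(χ or φ) implies (φ iff χ) = 2 implies 5 = 6
φ or ψ = 2 or 5 = 5
φ iff ψ = 2 iff 5 = 3
(φ or ψ) or (φ iff ψ) = 5 or 3 = 5
ψ or φ = 5 or 2 = 5
φ iff (ψ or φ) = 2 iff 5 = 3
((φ or ψ) or (φ iff ψ)) iff (φ iff (ψ or φ)) = 5 iff 3 = 4
((χ or φ) implies (φ iff χ)) iff (((φ or ψ) or (φ iff ψ)) iff (φ iff (ψ or φ))) = 6 iff 4 = 4
ψ iff φ = 5 iff 2 = 3
χ or (ψ iff φ) = 1 or 3 = 3
χ or φ = 1 or 2 = 2
(χ or (ψ iff φ)) iff (χ or φ) = 3 iff 2 = 5
not ((χ or (ψ iff φ)) iff (χ or φ)) = not 5 = 1
(((χ or φ) implies (φ iff χ)) iff (((φ or ψ) or (φ iff ψ)) iff (φ iff (ψ or φ)))) or not ((χ or (ψ iff φ)) iff (χ or φ)) = 4 or 1 = 4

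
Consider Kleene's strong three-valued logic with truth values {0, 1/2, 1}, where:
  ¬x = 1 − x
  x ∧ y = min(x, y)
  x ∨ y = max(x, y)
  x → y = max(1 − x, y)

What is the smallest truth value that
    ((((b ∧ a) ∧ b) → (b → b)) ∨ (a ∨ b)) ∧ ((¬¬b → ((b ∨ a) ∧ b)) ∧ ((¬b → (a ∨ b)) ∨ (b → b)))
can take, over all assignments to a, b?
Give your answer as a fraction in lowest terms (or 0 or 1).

Take a = 0, b = 1/2:
b ∧ a = 1/2 ∧ 0 = 0
(b ∧ a) ∧ b = 0 ∧ 1/2 = 0
b → b = 1/2 → 1/2 = 1/2
((b ∧ a) ∧ b) → (b → b) = 0 → 1/2 = 1
a ∨ b = 0 ∨ 1/2 = 1/2
(((b ∧ a) ∧ b) → (b → b)) ∨ (a ∨ b) = 1 ∨ 1/2 = 1
¬b = ¬1/2 = 1/2
¬¬b = ¬1/2 = 1/2
b ∨ a = 1/2 ∨ 0 = 1/2
(b ∨ a) ∧ b = 1/2 ∧ 1/2 = 1/2
¬¬b → ((b ∨ a) ∧ b) = 1/2 → 1/2 = 1/2
¬b = ¬1/2 = 1/2
a ∨ b = 0 ∨ 1/2 = 1/2
¬b → (a ∨ b) = 1/2 → 1/2 = 1/2
b → b = 1/2 → 1/2 = 1/2
(¬b → (a ∨ b)) ∨ (b → b) = 1/2 ∨ 1/2 = 1/2
(¬¬b → ((b ∨ a) ∧ b)) ∧ ((¬b → (a ∨ b)) ∨ (b → b)) = 1/2 ∧ 1/2 = 1/2
((((b ∧ a) ∧ b) → (b → b)) ∨ (a ∨ b)) ∧ ((¬¬b → ((b ∨ a) ∧ b)) ∧ ((¬b → (a ∨ b)) ∨ (b → b))) = 1 ∧ 1/2 = 1/2
No assignment yields a value below 1/2, so this is the minimum.

1/2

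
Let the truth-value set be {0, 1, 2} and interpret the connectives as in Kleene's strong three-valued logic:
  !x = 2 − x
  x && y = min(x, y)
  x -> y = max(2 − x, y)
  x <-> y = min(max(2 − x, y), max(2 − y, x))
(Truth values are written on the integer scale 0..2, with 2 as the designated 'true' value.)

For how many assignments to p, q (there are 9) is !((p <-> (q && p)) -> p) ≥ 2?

p = 0, q = 0 ↦ 2  ≥
p = 0, q = 1 ↦ 2  ≥
p = 0, q = 2 ↦ 2  ≥
p = 1, q = 0 ↦ 1  <
p = 1, q = 1 ↦ 1  <
p = 1, q = 2 ↦ 1  <
p = 2, q = 0 ↦ 0  <
p = 2, q = 1 ↦ 0  <
p = 2, q = 2 ↦ 0  <
So 3 of the 9 assignments meet the threshold.

3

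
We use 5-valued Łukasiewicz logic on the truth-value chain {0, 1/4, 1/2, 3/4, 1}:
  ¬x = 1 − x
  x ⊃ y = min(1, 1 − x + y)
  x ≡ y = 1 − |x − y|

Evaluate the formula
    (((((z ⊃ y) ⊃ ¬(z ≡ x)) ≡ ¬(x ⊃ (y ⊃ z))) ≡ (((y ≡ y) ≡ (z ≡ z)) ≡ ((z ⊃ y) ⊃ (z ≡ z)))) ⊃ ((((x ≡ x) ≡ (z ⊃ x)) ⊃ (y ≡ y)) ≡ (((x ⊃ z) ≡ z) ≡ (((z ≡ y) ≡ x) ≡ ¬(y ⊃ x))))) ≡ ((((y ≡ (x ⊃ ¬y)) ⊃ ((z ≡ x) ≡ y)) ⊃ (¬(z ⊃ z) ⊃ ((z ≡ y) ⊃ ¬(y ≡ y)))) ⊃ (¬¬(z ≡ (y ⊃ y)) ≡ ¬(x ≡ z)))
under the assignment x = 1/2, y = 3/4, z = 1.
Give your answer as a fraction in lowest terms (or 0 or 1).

z ⊃ y = 1 ⊃ 3/4 = 3/4
z ≡ x = 1 ≡ 1/2 = 1/2
¬(z ≡ x) = ¬1/2 = 1/2
(z ⊃ y) ⊃ ¬(z ≡ x) = 3/4 ⊃ 1/2 = 3/4
y ⊃ z = 3/4 ⊃ 1 = 1
x ⊃ (y ⊃ z) = 1/2 ⊃ 1 = 1
¬(x ⊃ (y ⊃ z)) = ¬1 = 0
((z ⊃ y) ⊃ ¬(z ≡ x)) ≡ ¬(x ⊃ (y ⊃ z)) = 3/4 ≡ 0 = 1/4
y ≡ y = 3/4 ≡ 3/4 = 1
z ≡ z = 1 ≡ 1 = 1
(y ≡ y) ≡ (z ≡ z) = 1 ≡ 1 = 1
z ⊃ y = 1 ⊃ 3/4 = 3/4
z ≡ z = 1 ≡ 1 = 1
(z ⊃ y) ⊃ (z ≡ z) = 3/4 ⊃ 1 = 1
((y ≡ y) ≡ (z ≡ z)) ≡ ((z ⊃ y) ⊃ (z ≡ z)) = 1 ≡ 1 = 1
(((z ⊃ y) ⊃ ¬(z ≡ x)) ≡ ¬(x ⊃ (y ⊃ z))) ≡ (((y ≡ y) ≡ (z ≡ z)) ≡ ((z ⊃ y) ⊃ (z ≡ z))) = 1/4 ≡ 1 = 1/4
x ≡ x = 1/2 ≡ 1/2 = 1
z ⊃ x = 1 ⊃ 1/2 = 1/2
(x ≡ x) ≡ (z ⊃ x) = 1 ≡ 1/2 = 1/2
y ≡ y = 3/4 ≡ 3/4 = 1
((x ≡ x) ≡ (z ⊃ x)) ⊃ (y ≡ y) = 1/2 ⊃ 1 = 1
x ⊃ z = 1/2 ⊃ 1 = 1
(x ⊃ z) ≡ z = 1 ≡ 1 = 1
z ≡ y = 1 ≡ 3/4 = 3/4
(z ≡ y) ≡ x = 3/4 ≡ 1/2 = 3/4
y ⊃ x = 3/4 ⊃ 1/2 = 3/4
¬(y ⊃ x) = ¬3/4 = 1/4
((z ≡ y) ≡ x) ≡ ¬(y ⊃ x) = 3/4 ≡ 1/4 = 1/2
((x ⊃ z) ≡ z) ≡ (((z ≡ y) ≡ x) ≡ ¬(y ⊃ x)) = 1 ≡ 1/2 = 1/2
(((x ≡ x) ≡ (z ⊃ x)) ⊃ (y ≡ y)) ≡ (((x ⊃ z) ≡ z) ≡ (((z ≡ y) ≡ x) ≡ ¬(y ⊃ x))) = 1 ≡ 1/2 = 1/2
((((z ⊃ y) ⊃ ¬(z ≡ x)) ≡ ¬(x ⊃ (y ⊃ z))) ≡ (((y ≡ y) ≡ (z ≡ z)) ≡ ((z ⊃ y) ⊃ (z ≡ z)))) ⊃ ((((x ≡ x) ≡ (z ⊃ x)) ⊃ (y ≡ y)) ≡ (((x ⊃ z) ≡ z) ≡ (((z ≡ y) ≡ x) ≡ ¬(y ⊃ x)))) = 1/4 ⊃ 1/2 = 1
¬y = ¬3/4 = 1/4
x ⊃ ¬y = 1/2 ⊃ 1/4 = 3/4
y ≡ (x ⊃ ¬y) = 3/4 ≡ 3/4 = 1
z ≡ x = 1 ≡ 1/2 = 1/2
(z ≡ x) ≡ y = 1/2 ≡ 3/4 = 3/4
(y ≡ (x ⊃ ¬y)) ⊃ ((z ≡ x) ≡ y) = 1 ⊃ 3/4 = 3/4
z ⊃ z = 1 ⊃ 1 = 1
¬(z ⊃ z) = ¬1 = 0
z ≡ y = 1 ≡ 3/4 = 3/4
y ≡ y = 3/4 ≡ 3/4 = 1
¬(y ≡ y) = ¬1 = 0
(z ≡ y) ⊃ ¬(y ≡ y) = 3/4 ⊃ 0 = 1/4
¬(z ⊃ z) ⊃ ((z ≡ y) ⊃ ¬(y ≡ y)) = 0 ⊃ 1/4 = 1
((y ≡ (x ⊃ ¬y)) ⊃ ((z ≡ x) ≡ y)) ⊃ (¬(z ⊃ z) ⊃ ((z ≡ y) ⊃ ¬(y ≡ y))) = 3/4 ⊃ 1 = 1
y ⊃ y = 3/4 ⊃ 3/4 = 1
z ≡ (y ⊃ y) = 1 ≡ 1 = 1
¬(z ≡ (y ⊃ y)) = ¬1 = 0
¬¬(z ≡ (y ⊃ y)) = ¬0 = 1
x ≡ z = 1/2 ≡ 1 = 1/2
¬(x ≡ z) = ¬1/2 = 1/2
¬¬(z ≡ (y ⊃ y)) ≡ ¬(x ≡ z) = 1 ≡ 1/2 = 1/2
(((y ≡ (x ⊃ ¬y)) ⊃ ((z ≡ x) ≡ y)) ⊃ (¬(z ⊃ z) ⊃ ((z ≡ y) ⊃ ¬(y ≡ y)))) ⊃ (¬¬(z ≡ (y ⊃ y)) ≡ ¬(x ≡ z)) = 1 ⊃ 1/2 = 1/2
(((((z ⊃ y) ⊃ ¬(z ≡ x)) ≡ ¬(x ⊃ (y ⊃ z))) ≡ (((y ≡ y) ≡ (z ≡ z)) ≡ ((z ⊃ y) ⊃ (z ≡ z)))) ⊃ ((((x ≡ x) ≡ (z ⊃ x)) ⊃ (y ≡ y)) ≡ (((x ⊃ z) ≡ z) ≡ (((z ≡ y) ≡ x) ≡ ¬(y ⊃ x))))) ≡ ((((y ≡ (x ⊃ ¬y)) ⊃ ((z ≡ x) ≡ y)) ⊃ (¬(z ⊃ z) ⊃ ((z ≡ y) ⊃ ¬(y ≡ y)))) ⊃ (¬¬(z ≡ (y ⊃ y)) ≡ ¬(x ≡ z))) = 1 ≡ 1/2 = 1/2

1/2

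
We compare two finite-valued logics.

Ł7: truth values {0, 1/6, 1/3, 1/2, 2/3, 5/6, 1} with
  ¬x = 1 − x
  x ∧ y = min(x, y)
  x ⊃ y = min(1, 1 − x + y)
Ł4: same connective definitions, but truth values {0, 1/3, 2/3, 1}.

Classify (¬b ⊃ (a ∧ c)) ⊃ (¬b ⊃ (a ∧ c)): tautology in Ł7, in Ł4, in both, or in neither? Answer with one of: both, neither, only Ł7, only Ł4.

In Ł7: every assignment gives 1 — tautology.
In Ł4: every assignment gives 1 — tautology.

both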